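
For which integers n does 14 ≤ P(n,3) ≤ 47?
P(3,3)=6; P(4,3)=24; P(5,3)=60. So valid n = 4.

Answer: 4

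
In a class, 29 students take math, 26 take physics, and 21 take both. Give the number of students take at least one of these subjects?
34
|A∪B| = |A|+|B|-|A∩B| = 29+26-21 = 34.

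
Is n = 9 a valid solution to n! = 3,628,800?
No

Reasoning: 9! = 9·8! = 9·40,320 = 362,880, which does not equal 3,628,800.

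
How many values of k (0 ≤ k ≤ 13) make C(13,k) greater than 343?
6

Reasoning: Row 13 is unimodal and symmetric about k=13/2. C(13,3)=286 ≤ 343; C(13,4)=715 > 343; by symmetry C(13,k) > 343 for k = 4..9. That's 9 - 4 + 1 = 6 values.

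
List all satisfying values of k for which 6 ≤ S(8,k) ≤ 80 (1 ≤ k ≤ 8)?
S(8,1)=1; S(8,2)=127; S(8,3)=966; S(8,4)=1,701; S(8,5)=1,050; S(8,6)=266; S(8,7)=28; S(8,8)=1. So valid k = 7.

Answer: 7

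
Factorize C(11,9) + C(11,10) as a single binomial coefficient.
C(12,10)

Reasoning: By Pascal's identity: C(11,9) + C(11,10) = C(12,10) = 66.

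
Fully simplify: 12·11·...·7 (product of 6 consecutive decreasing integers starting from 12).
665,280

This is P(12,6) = 12!/(6)! = 665,280.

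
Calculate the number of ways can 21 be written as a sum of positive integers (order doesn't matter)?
792
Pentagonal recurrence p(n) = p(n−1) + p(n−2) − p(n−5) − p(n−7) + …: p(21) = p(20) + p(19) − p(16) − p(14) + p(9) + p(6) = 627 + 490 − 231 − 135 + 30 + 11 = 792.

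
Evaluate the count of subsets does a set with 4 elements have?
16

Explanation: Each element can be included or excluded: 2^4 = 16.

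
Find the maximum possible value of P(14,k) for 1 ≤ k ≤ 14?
P(14,k) increases in k, so maximum at k = 14: 14! = 87,178,291,200.
Final answer: 87,178,291,200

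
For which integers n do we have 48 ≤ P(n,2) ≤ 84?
P(7,2)=42; P(8,2)=56; P(9,2)=72; P(10,2)=90. So valid n = 8, 9.
Final answer: 8, 9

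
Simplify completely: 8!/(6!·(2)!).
28

Working:
This is C(8,6) = 28.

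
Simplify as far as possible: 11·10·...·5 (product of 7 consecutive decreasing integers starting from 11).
1,663,200

Reasoning: This is P(11,7) = 11!/(4)! = 1,663,200.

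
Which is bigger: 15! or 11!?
15!

Working:
15!=1,307,674,368,000, 11!=39,916,800. 15! > 11!.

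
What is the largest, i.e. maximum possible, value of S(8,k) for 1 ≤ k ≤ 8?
1,701

Working:
Row S(8,k) for k = 1..8 (via S(n,k) = k·S(n−1,k) + S(n−1,k−1)): 1, 127, 966, 1,701, 1,050, 266, 28, 1. The row is unimodal; maximum at k = 4: 1,701.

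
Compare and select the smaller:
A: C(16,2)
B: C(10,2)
B

Solution: A=C(16,2)=120, B=C(10,2)=45.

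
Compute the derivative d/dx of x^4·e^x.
(4x^3 + x^4)e^x

Working:
Product rule: d/dx[x^4]·e^x + x^4·d/dx[e^x] = 4x^{3}e^x + x^4e^x.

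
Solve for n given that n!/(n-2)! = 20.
5
n!/(n-2)! = n×(n-1), a product of 2 consecutive integers ≈ (n−0.5)^2. 20^(1/2) + 0.5 ≈ 5.0; check n = 5: 5×4 = 20 ✓. So n = 5.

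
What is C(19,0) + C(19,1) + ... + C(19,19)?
524,288
Sum of binomial coefficients = 2^19 = 524,288.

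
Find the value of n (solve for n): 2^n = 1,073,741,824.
30

1,073,741,824 = 1,024 × 1,024 × 1,024 = 2^10 × 2^10 × 2^10 = 2^30, so n = 30.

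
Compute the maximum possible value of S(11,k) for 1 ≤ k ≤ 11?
Row S(11,k) for k = 1..11 (via S(n,k) = k·S(n−1,k) + S(n−1,k−1)): 1, 1,023, 28,501, 145,750, 246,730, 179,487, 63,987, 11,880, 1,155, 55, 1. The row is unimodal; maximum at k = 5: 246,730.
Final answer: 246,730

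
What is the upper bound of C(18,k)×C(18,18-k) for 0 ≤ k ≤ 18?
2,363,904,400

Explanation: C(18,k)·C(18,18-k) = C(18,k)², maximised at the centre k = 9: C(18,9)² = 2,363,904,400.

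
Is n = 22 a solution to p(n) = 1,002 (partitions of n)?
Yes

Solution: Pentagonal recurrence p(n) = p(n−1) + p(n−2) − p(n−5) − p(n−7) + …: p(22) = p(21) + p(20) − p(17) − p(15) + p(10) + p(7) − p(0) = 792 + 627 − 297 − 176 + 42 + 15 − 1 = 1,002, which equals 1,002.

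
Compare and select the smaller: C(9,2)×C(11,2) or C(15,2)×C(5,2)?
C(15,2)×C(5,2)

Explanation: C(9,2)×C(11,2)=1,980, C(15,2)×C(5,2)=1,050.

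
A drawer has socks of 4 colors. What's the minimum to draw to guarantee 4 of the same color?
13

Reasoning: Worst case: 3 of each = 12. One more: 13.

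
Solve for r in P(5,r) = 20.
2

Working:
P(5,r) = 5·4·…·(5−r+1), a product of r factors. Multiplying down from 5: 5 = 5; 5·4 = 20 ✓ (2 factors). So r = 2.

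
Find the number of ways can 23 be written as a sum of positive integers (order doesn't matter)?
1,255

Solution: Pentagonal recurrence p(n) = p(n−1) + p(n−2) − p(n−5) − p(n−7) + …: p(23) = p(22) + p(21) − p(18) − p(16) + p(11) + p(8) − p(1) = 1,002 + 792 − 385 − 231 + 56 + 22 − 1 = 1,255.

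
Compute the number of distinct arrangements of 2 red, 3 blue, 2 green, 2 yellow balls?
7,560

Reasoning: Multinomial: 9!/(2! × 3! × 2! × 2!) = 7,560.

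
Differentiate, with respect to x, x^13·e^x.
(13x^12 + x^13)e^x

Working:
Product rule: d/dx[x^13]·e^x + x^13·d/dx[e^x] = 13x^{12}e^x + x^13e^x.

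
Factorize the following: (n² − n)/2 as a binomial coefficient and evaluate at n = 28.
C(n,2); C(28,2) = 378

Working:
(n² − n)/2 = n(n−1)/2 = C(n,2). At n = 28: C(28,2) = 378.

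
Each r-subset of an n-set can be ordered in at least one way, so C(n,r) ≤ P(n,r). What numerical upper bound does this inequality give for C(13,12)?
P(13,12) = 13·12·11·10·9·8·7·6·5·4·3·2 = 6,227,020,800, so C(13,12) ≤ 6,227,020,800. (The bound is loose by a factor of 12! = 479,001,600: C(13,12) = 6,227,020,800/479,001,600 = 13.)

Answer: 6,227,020,800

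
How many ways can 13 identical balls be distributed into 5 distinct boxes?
C(13+5-1, 5-1) = C(17, 4) = 2,380.
Final answer: 2,380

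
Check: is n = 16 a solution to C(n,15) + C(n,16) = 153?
C(16,15) + C(16,16) = 16 + 1 = 17, which does not equal 153.

Answer: No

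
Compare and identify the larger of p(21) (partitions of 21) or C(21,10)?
C(21,10)

Explanation: Pentagonal recurrence p(n) = p(n−1) + p(n−2) − p(n−5) − p(n−7) + …: p(21) = p(20) + p(19) − p(16) − p(14) + p(9) + p(6) = 627 + 490 − 231 − 135 + 30 + 11 = 792; C(21,10) = 352,716.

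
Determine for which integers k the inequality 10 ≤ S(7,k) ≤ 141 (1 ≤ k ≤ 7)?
2, 5, 6

Working:
S(7,1)=1; S(7,2)=63; S(7,3)=301; S(7,4)=350; S(7,5)=140; S(7,6)=21; S(7,7)=1. So valid k = 2, 5, 6.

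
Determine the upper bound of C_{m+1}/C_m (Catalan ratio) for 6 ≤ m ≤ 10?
7/2

Reasoning: C_{m+1}/C_m = 2(2m+1)/(m+2), which increases with m. Maximum at m = 10: 2·21/12 = 7/2.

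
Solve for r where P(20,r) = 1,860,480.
5

Explanation: P(20,r) = 20·19·…·(20−r+1), a product of r factors. Multiplying down from 20: 20 = 20; 20·19 = 380; 20·19·18 = 6,840; 20·19·18·17 = 116,280; 20·19·18·17·16 = 1,860,480 ✓ (5 factors). So r = 5.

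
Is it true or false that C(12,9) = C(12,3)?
True

Symmetry C(n,k) = C(n,n-k): C(12,9) = 220 and C(12,3) = 220. Both sides agree, so the statement holds.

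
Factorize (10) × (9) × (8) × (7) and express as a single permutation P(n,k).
Product of 4 consecutive descending integers starting at 10: P(10,4) = 10!/6! = 5,040.

Answer: P(10,4) = 10!/(6)!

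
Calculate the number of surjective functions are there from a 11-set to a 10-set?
199,584,000

Explanation: Onto functions = 10! × S(11,10)
First compute S(11,10) via recurrence:
Using the Stirling recurrence: S(n,k) = k·S(n-1,k) + S(n-1,k-1)
S(11,10) = 10·S(10,10) + S(10,9)
         = 10·1 + 45
         = 10 + 45
         = 55
Then: 3628800 × 55 = 199,584,000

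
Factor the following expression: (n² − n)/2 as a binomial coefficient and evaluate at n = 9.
C(n,2); C(9,2) = 36

(n² − n)/2 = n(n−1)/2 = C(n,2). At n = 9: C(9,2) = 36.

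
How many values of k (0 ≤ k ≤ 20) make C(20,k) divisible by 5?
16

Working:
Checking C(20,k) mod 5 for k = 0..20: divisible at k = 1, 2, 3, 4, 6, 7, 8, 9, 11, 12, 13, 14, 16, 17, 18, 19. That's 16 values.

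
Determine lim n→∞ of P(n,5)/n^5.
1

P(n,5) = n(n-1)···(n-4) ≈ n^5 for large n. Limit = 1.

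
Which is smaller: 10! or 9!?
9!

Working:
10!=3,628,800, 9!=362,880. 10! > 9!.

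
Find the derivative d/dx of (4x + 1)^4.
Chain rule: 4(4x+1)^{3} × 4 = 16(4x+1)^{3}.
Final answer: 16(4x + 1)^3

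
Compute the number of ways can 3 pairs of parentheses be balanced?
5

Working:
Using the Catalan number formula: C_n = C(2n, n) / (n+1)
C_3 = C(6, 3) / (3+1)
     = 20 / 4
     = 5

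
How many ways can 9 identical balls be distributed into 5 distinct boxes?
C(9+5-1, 5-1) = C(13, 4) = 715.
Final answer: 715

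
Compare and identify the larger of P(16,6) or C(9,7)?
P(16,6)=5,765,760, C(9,7)=36.
Final answer: P(16,6)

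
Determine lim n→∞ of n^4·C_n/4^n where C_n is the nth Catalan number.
C_n ~ 4^n/(n^(3/2)√π), so n^4·C_n/4^n ~ n^(4 − 3/2)/√π → ∞.

Answer: ∞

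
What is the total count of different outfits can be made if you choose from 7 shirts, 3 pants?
21
By the multiplication principle: 7 × 3 = 21.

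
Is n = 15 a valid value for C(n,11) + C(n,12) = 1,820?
C(15,11) + C(15,12) = 1,365 + 455 = 1,820, which equals 1,820.

Answer: Yes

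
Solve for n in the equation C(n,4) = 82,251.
39

Explanation: C(n,4) = n(n−1)(n−2)(n−3)/4! is increasing in n, and n(n−1)(n−2)(n−3) = 4!·82,251 = 1,974,024 ≈ (n−1.5)^4 gives n ≈ 39.0. Check: C(37,4) = 66,045, C(38,4) = 73,815, C(39,4) = 82,251 ✓. So n = 39.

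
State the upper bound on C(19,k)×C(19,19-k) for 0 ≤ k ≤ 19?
8,533,694,884

Working:
C(19,k)·C(19,19-k) = C(19,k)², maximised at the centre k = 9: C(19,9)² = 8,533,694,884.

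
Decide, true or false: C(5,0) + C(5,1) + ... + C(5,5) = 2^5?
True

Binomial theorem with x = y = 1: Σ C(5,i) = (1+1)^5 = 2^5 = 32. The statement holds.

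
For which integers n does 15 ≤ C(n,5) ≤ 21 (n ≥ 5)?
7

Solution: C(6,5)=6; C(7,5)=21; C(8,5)=56. So valid n = 7.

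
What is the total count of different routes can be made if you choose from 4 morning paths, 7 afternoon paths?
28

Reasoning: By the multiplication principle: 4 × 7 = 28.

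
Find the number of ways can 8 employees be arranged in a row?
40,320

Reasoning: Arrangements of 8 distinct objects: 8! = 40,320.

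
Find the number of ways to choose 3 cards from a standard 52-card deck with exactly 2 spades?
3,042

Solution: 13 spades and 39 non-spades: C(13,2) × C(39,1) = 78 × 39 = 3,042.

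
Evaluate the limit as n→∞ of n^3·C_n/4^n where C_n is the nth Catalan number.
C_n ~ 4^n/(n^(3/2)√π), so n^3·C_n/4^n ~ n^(3 − 3/2)/√π → ∞.
Final answer: ∞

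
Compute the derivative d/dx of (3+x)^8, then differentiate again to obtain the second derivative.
56(3+x)^6

Solution: First derivative: 8(3+x)^{7}. Second derivative: 8·7·(3+x)^{6} = 56(3+x)^{6}.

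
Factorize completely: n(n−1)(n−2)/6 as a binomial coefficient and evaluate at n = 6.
C(n,3); C(6,3) = 20

Reasoning: n(n−1)(n−2)/6 = n!/(3!(n−3)!) = C(n,3). At n = 6: C(6,3) = 20.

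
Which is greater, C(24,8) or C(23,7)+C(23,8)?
By Pascal's identity: C(24,8) = C(23,7)+C(23,8) = 735,471. Equal.
Final answer: Equal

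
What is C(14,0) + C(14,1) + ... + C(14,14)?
Sum of binomial coefficients = 2^14 = 16,384.

Answer: 16,384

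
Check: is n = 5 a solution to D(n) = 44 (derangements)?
Yes

Reasoning: D(5) = (5-1)·[D(4) + D(3)] = 4·[9 + 2] = 44, which equals 44.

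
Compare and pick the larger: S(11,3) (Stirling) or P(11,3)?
S(11,3)

Reasoning: S(11,3) = 3·S(10,3) + S(10,2) = 3·9,330 + 511 = 28,501; P(11,3) = 990.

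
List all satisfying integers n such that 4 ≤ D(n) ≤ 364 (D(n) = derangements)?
4, 5, 6

Reasoning: Using D(n) = (n−1)[D(n−1) + D(n−2)] with D(1)=0, D(2)=1: D(3)=2; D(4)=9; D(5)=44; D(6)=265; D(7)=1,854. So valid n = 4, 5, 6.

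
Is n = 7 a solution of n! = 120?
No

Working:
7! = 7·6! = 7·720 = 5,040, which does not equal 120.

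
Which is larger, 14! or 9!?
14!
14!=87,178,291,200, 9!=362,880. 14! > 9!.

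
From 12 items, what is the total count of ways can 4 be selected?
495

Solution: C(12,4) = 12! / (4! × (12-4)!)
         = 12! / (4! × 8!)
         = 495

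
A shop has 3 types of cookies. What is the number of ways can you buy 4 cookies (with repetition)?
15

Reasoning: Stars and bars: C(4+3-1, 4) = C(6, 4) = 15.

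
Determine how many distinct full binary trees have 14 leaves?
Using the Catalan number formula: C_n = C(2n, n) / (n+1)
C_13 = C(26, 13) / (13+1)
     = 10400600 / 14
     = 742,900

Answer: 742,900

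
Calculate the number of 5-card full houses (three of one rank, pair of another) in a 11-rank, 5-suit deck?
11,000

Triple rank: 11. Triple suits: C(5,3)=10. Pair rank: 10. Pair suits: C(5,2)=10. Total: 11,000.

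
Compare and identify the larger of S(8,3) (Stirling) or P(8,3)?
S(8,3)

Explanation: S(8,3) = 3·S(7,3) + S(7,2) = 3·301 + 63 = 966; P(8,3) = 336.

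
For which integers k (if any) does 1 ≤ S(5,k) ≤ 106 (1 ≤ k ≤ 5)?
1, 2, 3, 4, 5

S(5,1)=1; S(5,2)=15; S(5,3)=25; S(5,4)=10; S(5,5)=1. So valid k = 1, 2, 3, 4, 5.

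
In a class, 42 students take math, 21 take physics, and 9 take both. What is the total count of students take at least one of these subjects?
|A∪B| = |A|+|B|-|A∩B| = 42+21-9 = 54.

Answer: 54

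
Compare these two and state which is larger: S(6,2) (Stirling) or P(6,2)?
S(6,2) = 2·S(5,2) + S(5,1) = 2·15 + 1 = 31; P(6,2) = 30.
Final answer: S(6,2)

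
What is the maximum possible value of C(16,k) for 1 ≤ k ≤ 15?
12,870

Solution: C(16,k) is maximised at the centre of the row: C(16,8) = 12,870.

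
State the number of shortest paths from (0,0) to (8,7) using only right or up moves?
6,435

Choose 8 rights from 15 moves: C(15,8) = 6,435.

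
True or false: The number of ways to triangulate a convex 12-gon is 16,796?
True

Triangulations of a convex 12-gon are counted by the Catalan number C_10: C_10 = C(20,10)/(10+1) = 184,756/11 = 16,796.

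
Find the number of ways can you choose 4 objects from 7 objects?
35

Working:
C(7,4) = 7! / (4! × (7-4)!)
         = 7! / (4! × 3!)
         = 35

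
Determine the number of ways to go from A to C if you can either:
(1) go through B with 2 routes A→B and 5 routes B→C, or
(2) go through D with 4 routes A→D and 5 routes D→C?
Route via B: 2×5=10. Route via D: 4×5=20. Total: 30.
Final answer: 30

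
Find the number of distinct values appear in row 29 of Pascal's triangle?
15

Reasoning: Row 29 has entries C(29,0)..C(29,29); by symmetry C(29,k)=C(29,29-k), giving 15 distinct values.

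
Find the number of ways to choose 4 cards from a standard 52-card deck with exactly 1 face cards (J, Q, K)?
12 face cards and 40 non-face cards: C(12,1) × C(40,3) = 12 × 9,880 = 118,560.
Final answer: 118,560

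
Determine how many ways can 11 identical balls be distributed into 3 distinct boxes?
78

Solution: C(11+3-1, 3-1) = C(13, 2) = 78.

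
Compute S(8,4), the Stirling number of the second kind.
1,701

Using the Stirling recurrence: S(n,k) = k·S(n-1,k) + S(n-1,k-1)
S(8,4) = 4·S(7,4) + S(7,3)
         = 4·350 + 301
         = 1400 + 301
         = 1,701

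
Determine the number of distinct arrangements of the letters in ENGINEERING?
277,200

Explanation: Word has 11 letters (E=3, N=3, G=2, I=2, R=1). Arrangements: 11!/Π(k!) = 277,200.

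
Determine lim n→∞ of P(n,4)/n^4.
1

Solution: P(n,4) = n(n-1)(n-2)(n-3) ≈ n^4 for large n. Limit = 1.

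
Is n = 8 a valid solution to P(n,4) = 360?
No
P(8,4) = 8·7·6·5 = 1,680, which does not equal 360.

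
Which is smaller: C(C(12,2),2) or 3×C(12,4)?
3×C(12,4)

Reasoning: C(C(12,2),2)=2,145, 3×C(12,4)=1,485.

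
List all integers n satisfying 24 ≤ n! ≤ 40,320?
4, 5, 6, 7, 8

Working:
n! is strictly increasing; 4! = 24 and 8! = 40,320, so valid n = 4, 5, 6, 7, 8.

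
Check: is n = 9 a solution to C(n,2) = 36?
Yes

Reasoning: C(9,2) = 9·8/2! = 72/2 = 36, which equals 36.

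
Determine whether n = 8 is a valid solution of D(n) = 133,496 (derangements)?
D(8) = (8-1)·[D(7) + D(6)] = 7·[1,854 + 265] = 14,833, which does not equal 133,496.

Answer: No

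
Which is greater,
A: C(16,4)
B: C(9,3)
A

Explanation: A=C(16,4)=1,820, B=C(9,3)=84.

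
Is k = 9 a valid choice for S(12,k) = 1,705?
No

S(12,9) = 9·S(11,9) + S(11,8) = 9·1,155 + 11,880 = 22,275, which does not equal 1,705.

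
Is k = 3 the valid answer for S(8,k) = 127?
No

Reasoning: S(8,3) = 3·S(7,3) + S(7,2) = 3·301 + 63 = 966, which does not equal 127.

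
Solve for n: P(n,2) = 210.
15

Solution: P(n,2) = n(n−1) is increasing in n; n(n−1) ≈ (n−0.5)^2 = 210 gives n ≈ 15.0. Check: P(13,2) = 156, P(14,2) = 182, P(15,2) = 210 ✓. So n = 15.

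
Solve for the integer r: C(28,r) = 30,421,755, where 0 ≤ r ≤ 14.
12

Reasoning: C(28,r) is increasing for 0 ≤ r ≤ 14. Stepping up (C(28,r+1) = C(28,r)·(28−r)/(r+1)): C(28,1) = 28, C(28,2) = 378, C(28,3) = 3,276, C(28,4) = 20,475, C(28,5) = 98,280, C(28,6) = 376,740, C(28,7) = 1,184,040, C(28,8) = 3,108,105, C(28,9) = 6,906,900, C(28,10) = 13,123,110, C(28,11) = 21,474,180, C(28,12) = 30,421,755 ✓. So r = 12.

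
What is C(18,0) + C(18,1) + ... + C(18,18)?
262,144

Explanation: Sum of binomial coefficients = 2^18 = 262,144.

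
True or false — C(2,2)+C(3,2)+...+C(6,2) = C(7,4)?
True

Solution: Hockey stick identity gives Σ = C(7,3) = 35; RHS C(7,4) = 35.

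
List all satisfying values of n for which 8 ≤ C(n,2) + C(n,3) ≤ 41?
4, 5, 6
C(3,2)+C(3,3)=4; C(4,2)+C(4,3)=10; C(5,2)+C(5,3)=20; C(6,2)+C(6,3)=35; C(7,2)+C(7,3)=56. So valid n = 4, 5, 6.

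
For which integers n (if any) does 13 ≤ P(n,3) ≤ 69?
P(3,3)=6; P(4,3)=24; P(5,3)=60; P(6,3)=120. So valid n = 4, 5.

Answer: 4, 5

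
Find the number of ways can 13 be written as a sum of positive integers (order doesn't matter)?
Pentagonal recurrence p(n) = p(n−1) + p(n−2) − p(n−5) − p(n−7) + …: p(13) = p(12) + p(11) − p(8) − p(6) + p(1) = 77 + 56 − 22 − 11 + 1 = 101.

Answer: 101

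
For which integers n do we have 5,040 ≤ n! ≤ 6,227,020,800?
7, 8, 9, 10, 11, 12, 13

Working:
n! is strictly increasing; 7! = 5,040 and 13! = 6,227,020,800, so valid n = 7, 8, 9, 10, 11, 12, 13.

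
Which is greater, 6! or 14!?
6!=720, 14!=87,178,291,200. 14! > 6!.

Answer: 14!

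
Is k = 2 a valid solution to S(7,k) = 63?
S(7,2) = 2·S(6,2) + S(6,1) = 2·31 + 1 = 63, which equals 63.
Final answer: Yes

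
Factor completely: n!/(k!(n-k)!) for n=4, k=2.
C(4,2) = 6

Reasoning: This is the binomial coefficient C(4,2) = 6.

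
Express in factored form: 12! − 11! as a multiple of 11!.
12! − 11! = 12·11! − 11! = (12 − 1)·11! = 11 × 11! = 439,084,800.
Final answer: 11 × 11! = 439,084,800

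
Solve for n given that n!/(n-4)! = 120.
n!/(n-4)! = n×(n-1)×(n-2)×(n-3), a product of 4 consecutive integers ≈ (n−1.5)^4. 120^(1/4) + 1.5 ≈ 4.8; check n = 5: 5×4×3×2 = 120 ✓. So n = 5.

Answer: 5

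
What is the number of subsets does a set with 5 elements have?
32

Each element can be included or excluded: 2^5 = 32.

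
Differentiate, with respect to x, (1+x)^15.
15(1+x)^14

Explanation: Using the power rule: d/dx (1+x)^15 = 15(1+x)^{14}.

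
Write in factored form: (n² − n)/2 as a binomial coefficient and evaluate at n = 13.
C(n,2); C(13,2) = 78

Working:
(n² − n)/2 = n(n−1)/2 = C(n,2). At n = 13: C(13,2) = 78.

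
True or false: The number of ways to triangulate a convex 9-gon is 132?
False
Triangulations of a convex 9-gon are counted by the Catalan number C_7: C_7 = C(14,7)/(7+1) = 3,432/8 = 429.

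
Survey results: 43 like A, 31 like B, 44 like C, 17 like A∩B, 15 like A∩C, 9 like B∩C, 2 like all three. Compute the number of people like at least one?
|A∪B∪C| = 43+31+44-17-15-9+2 = 79.

Answer: 79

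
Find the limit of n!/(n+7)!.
0

Explanation: n!/(n+7)! = 1/[(n+1)(n+2)···(n+7)] → 0 as n → ∞.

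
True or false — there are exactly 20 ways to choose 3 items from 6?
True

Working:
C(6,3) = 20.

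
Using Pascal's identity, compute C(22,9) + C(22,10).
1,144,066

C(22,9) + C(22,10) = C(23,10) = 1,144,066.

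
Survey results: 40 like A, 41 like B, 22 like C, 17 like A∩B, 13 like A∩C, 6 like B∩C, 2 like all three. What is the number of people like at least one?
69

|A∪B∪C| = 40+41+22-17-13-6+2 = 69.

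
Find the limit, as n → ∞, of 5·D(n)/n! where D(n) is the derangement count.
D(n)/n! → 1/e, so 5·D(n)/n! → 5/e.

Answer: 5/e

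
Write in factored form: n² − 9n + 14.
Seek roots whose sum is 9 and product is 14: (2, 7). So n² − 9n + 14 = (n − 2)(n − 7).

Answer: (n − 2)(n − 7)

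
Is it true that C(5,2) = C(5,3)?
True

Reasoning: Symmetry C(n,k) = C(n,n-k): C(5,2) = 10 and C(5,3) = 10. Both sides agree, so the statement holds.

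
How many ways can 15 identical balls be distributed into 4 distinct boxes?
816

Reasoning: C(15+4-1, 4-1) = C(18, 3) = 816.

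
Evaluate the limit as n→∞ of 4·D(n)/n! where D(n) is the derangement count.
4/e

Explanation: D(n)/n! → 1/e, so 4·D(n)/n! → 4/e.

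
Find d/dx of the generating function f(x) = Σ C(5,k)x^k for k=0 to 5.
Σ k·C(5,k)x^(k-1) for k=1 to 5

Working:
Term-by-term differentiation gives Σ k·C(5,k)x^{k-1} for k=1 to 5.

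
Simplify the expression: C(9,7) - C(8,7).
28

Reasoning: C(9,7) - C(8,7) = C(8,6) = 28.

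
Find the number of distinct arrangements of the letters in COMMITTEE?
45,360

Explanation: Word has 9 letters (C=1, O=1, M=2, I=1, T=2, E=2). Arrangements: 9!/Π(k!) = 45,360.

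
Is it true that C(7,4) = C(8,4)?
False

Reasoning: LHS = C(7,4) = 35; RHS = C(8,4) = 70. 35 ≠ 70, so the statement does not hold.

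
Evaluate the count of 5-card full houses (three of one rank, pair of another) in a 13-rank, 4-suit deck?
Triple rank: 13. Triple suits: C(4,3)=4. Pair rank: 12. Pair suits: C(4,2)=6. Total: 3,744.
Final answer: 3,744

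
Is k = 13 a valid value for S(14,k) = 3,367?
No

Explanation: S(14,13) = 13·S(13,13) + S(13,12) = 13·1 + 78 = 91, which does not equal 3,367.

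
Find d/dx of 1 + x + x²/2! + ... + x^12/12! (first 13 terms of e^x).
Differentiating term by term gives the first 12 terms of e^x.
Final answer: 1 + x + x²/2! + ... + x^11/11!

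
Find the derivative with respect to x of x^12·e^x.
(12x^11 + x^12)e^x

Working:
Product rule: d/dx[x^12]·e^x + x^12·d/dx[e^x] = 12x^{11}e^x + x^12e^x.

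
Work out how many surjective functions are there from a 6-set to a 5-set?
1,800

Explanation: Onto functions = 5! × S(6,5)
First compute S(6,5) via recurrence:
Using the Stirling recurrence: S(n,k) = k·S(n-1,k) + S(n-1,k-1)
S(6,5) = 5·S(5,5) + S(5,4)
         = 5·1 + 10
         = 5 + 10
         = 15
Then: 120 × 15 = 1,800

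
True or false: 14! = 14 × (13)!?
True

Reasoning: By definition n! = n × (n-1)!, so 14! = 14 × 13!.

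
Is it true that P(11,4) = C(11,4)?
False

Reasoning: P(11,4) = 7,920 but C(11,4) = 330; they differ by a factor of 4! = 24, so the statement does not hold.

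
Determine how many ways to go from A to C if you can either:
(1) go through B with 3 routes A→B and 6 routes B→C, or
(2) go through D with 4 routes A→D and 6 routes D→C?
42

Explanation: Route via B: 3×6=18. Route via D: 4×6=24. Total: 42.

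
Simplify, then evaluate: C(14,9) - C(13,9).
1,287

Explanation: C(14,9) - C(13,9) = C(13,8) = 1,287.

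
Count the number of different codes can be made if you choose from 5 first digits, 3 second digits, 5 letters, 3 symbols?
225

Working:
By the multiplication principle: 5 × 3 × 5 × 3 = 225.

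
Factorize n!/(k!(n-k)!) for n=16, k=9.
C(16,9) = 11,440

Solution: This is the binomial coefficient C(16,9) = 11,440.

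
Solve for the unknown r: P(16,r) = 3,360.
3

Solution: P(16,r) = 16·15·…·(16−r+1), a product of r factors. Multiplying down from 16: 16 = 16; 16·15 = 240; 16·15·14 = 3,360 ✓ (3 factors). So r = 3.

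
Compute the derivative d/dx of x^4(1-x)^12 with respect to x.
4x^3(1-x)^12 - 12x^4(1-x)^11

Product rule: 4x^{3}(1-x)^{12} + x^4·(-12)(1-x)^{11}.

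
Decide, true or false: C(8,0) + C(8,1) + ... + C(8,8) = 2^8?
True

Explanation: Binomial theorem with x = y = 1: Σ C(8,i) = (1+1)^8 = 2^8 = 256. The statement holds.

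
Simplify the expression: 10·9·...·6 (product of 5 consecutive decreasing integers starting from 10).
30,240

Solution: This is P(10,5) = 10!/(5)! = 30,240.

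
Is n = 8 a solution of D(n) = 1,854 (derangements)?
D(8) = (8-1)·[D(7) + D(6)] = 7·[1,854 + 265] = 14,833, which does not equal 1,854.
Final answer: No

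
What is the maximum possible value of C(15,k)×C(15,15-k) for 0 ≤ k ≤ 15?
41,409,225

C(15,k)·C(15,15-k) = C(15,k)², maximised at the centre k = 7: C(15,7)² = 41,409,225.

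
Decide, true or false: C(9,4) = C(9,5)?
True

Explanation: Symmetry C(n,k) = C(n,n-k): C(9,4) = 126 and C(9,5) = 126. Both sides agree, so the statement holds.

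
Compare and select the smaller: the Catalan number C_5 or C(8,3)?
C_5

Solution: C_5 = C(10,5)/(5+1) = 252/6 = 42; C(8,3) = 56.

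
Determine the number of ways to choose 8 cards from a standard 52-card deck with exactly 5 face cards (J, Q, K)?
7,824,960
12 face cards and 40 non-face cards: C(12,5) × C(40,3) = 792 × 9,880 = 7,824,960.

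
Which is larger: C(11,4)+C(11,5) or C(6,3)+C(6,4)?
C(11,4)+C(11,5)

First=792, Second=35.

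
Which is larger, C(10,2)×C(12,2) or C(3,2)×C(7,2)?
C(10,2)×C(12,2)

Explanation: C(10,2)×C(12,2)=2,970, C(3,2)×C(7,2)=63.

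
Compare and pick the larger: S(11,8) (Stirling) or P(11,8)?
P(11,8)

Explanation: S(11,8) = 8·S(10,8) + S(10,7) = 8·750 + 5,880 = 11,880; P(11,8) = 6,652,800.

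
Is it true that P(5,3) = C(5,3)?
P(5,3) = 60 but C(5,3) = 10; they differ by a factor of 3! = 6, so the statement does not hold.
Final answer: False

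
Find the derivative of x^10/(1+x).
(10x^9(1+x) - x^10)/(1+x)²

Reasoning: Quotient rule: [10x^{9}(1+x) - x^10]/(1+x)².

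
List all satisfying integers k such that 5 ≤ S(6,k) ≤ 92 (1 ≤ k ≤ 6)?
2, 3, 4, 5
S(6,1)=1; S(6,2)=31; S(6,3)=90; S(6,4)=65; S(6,5)=15; S(6,6)=1. So valid k = 2, 3, 4, 5.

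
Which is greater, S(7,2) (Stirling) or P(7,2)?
S(7,2)

Working:
S(7,2) = 2·S(6,2) + S(6,1) = 2·31 + 1 = 63; P(7,2) = 42.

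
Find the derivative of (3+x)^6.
6(3+x)^5

Working:
Using the power rule: d/dx (3+x)^6 = 6(3+x)^{5}.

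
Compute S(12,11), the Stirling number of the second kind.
Using the Stirling recurrence: S(n,k) = k·S(n-1,k) + S(n-1,k-1)
S(12,11) = 11·S(11,11) + S(11,10)
         = 11·1 + 55
         = 11 + 55
         = 66

Answer: 66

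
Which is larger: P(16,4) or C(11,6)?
P(16,4)

P(16,4)=43,680, C(11,6)=462.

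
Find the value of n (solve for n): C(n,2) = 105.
15

Solution: C(n,2) = n(n−1)/2! is increasing in n, and n(n−1) = 2!·105 = 210 ≈ (n−0.5)^2 gives n ≈ 15.0. Check: C(13,2) = 78, C(14,2) = 91, C(15,2) = 105 ✓. So n = 15.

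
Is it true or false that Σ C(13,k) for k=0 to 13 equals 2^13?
Binomial theorem: Σ C(13,k) = (1+1)^13 = 2^13 = 8,192; RHS 2^13 = 8,192.
Final answer: True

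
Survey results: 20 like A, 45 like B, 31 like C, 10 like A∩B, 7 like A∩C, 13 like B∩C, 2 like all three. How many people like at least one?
68

Solution: |A∪B∪C| = 20+45+31-10-7-13+2 = 68.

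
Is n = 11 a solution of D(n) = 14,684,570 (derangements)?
D(11) = (11-1)·[D(10) + D(9)] = 10·[1,334,961 + 133,496] = 14,684,570, which equals 14,684,570.
Final answer: Yes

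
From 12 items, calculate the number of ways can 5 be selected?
792

Explanation: C(12,5) = 12! / (5! × (12-5)!)
         = 12! / (5! × 7!)
         = 792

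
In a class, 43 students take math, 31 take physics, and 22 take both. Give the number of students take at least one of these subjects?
52

Solution: |A∪B| = |A|+|B|-|A∩B| = 43+31-22 = 52.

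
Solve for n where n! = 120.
n! is strictly increasing. 3! = 6, 4! = 24, 5! = 120 ✓. So n = 5.
Final answer: 5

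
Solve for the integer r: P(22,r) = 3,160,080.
5

Reasoning: P(22,r) = 22·21·…·(22−r+1), a product of r factors. Multiplying down from 22: 22 = 22; 22·21 = 462; 22·21·20 = 9,240; 22·21·20·19 = 175,560; 22·21·20·19·18 = 3,160,080 ✓ (5 factors). So r = 5.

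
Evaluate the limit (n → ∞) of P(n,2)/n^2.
1

Explanation: P(n,2) = n(n-1) ≈ n^2 for large n. Limit = 1.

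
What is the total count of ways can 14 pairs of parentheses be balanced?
2,674,440

Solution: Using the Catalan number formula: C_n = C(2n, n) / (n+1)
C_14 = C(28, 14) / (14+1)
     = 40116600 / 15
     = 2,674,440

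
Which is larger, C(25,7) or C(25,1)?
C(25,7)

Explanation: C(25,7)=480,700, C(25,1)=25.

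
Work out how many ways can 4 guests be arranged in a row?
Arrangements of 4 distinct objects: 4! = 24.
Final answer: 24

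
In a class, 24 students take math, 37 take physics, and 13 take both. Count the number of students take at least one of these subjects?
48
|A∪B| = |A|+|B|-|A∩B| = 24+37-13 = 48.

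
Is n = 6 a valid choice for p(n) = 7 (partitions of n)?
No
Pentagonal recurrence p(n) = p(n−1) + p(n−2) − p(n−5) − p(n−7) + …: p(6) = p(5) + p(4) − p(1) = 7 + 5 − 1 = 11, which does not equal 7.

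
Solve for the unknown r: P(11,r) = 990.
3

Reasoning: P(11,r) = 11·10·…·(11−r+1), a product of r factors. Multiplying down from 11: 11 = 11; 11·10 = 110; 11·10·9 = 990 ✓ (3 factors). So r = 3.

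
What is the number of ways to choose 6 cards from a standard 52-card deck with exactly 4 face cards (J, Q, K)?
386,100
12 face cards and 40 non-face cards: C(12,4) × C(40,2) = 495 × 780 = 386,100.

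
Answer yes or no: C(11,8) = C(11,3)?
Yes

Working:
Symmetry C(n,k) = C(n,n-k): C(11,8) = 165 and C(11,3) = 165. Both sides agree, so the statement holds.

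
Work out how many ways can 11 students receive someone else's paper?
Using D(n) = (n-1)[D(n-1) + D(n-2)]:
D(11) = (11-1) × [D(10) + D(9)]
      = 10 × [1334961 + 133496]
      = 10 × 1468457
      = 14,684,570

Answer: 14,684,570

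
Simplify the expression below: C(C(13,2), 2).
3,003

Working:
C(13,2) = 78, then C(78, 2) = 3,003.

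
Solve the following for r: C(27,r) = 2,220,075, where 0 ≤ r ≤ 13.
C(27,r) is increasing for 0 ≤ r ≤ 13. Stepping up (C(27,r+1) = C(27,r)·(27−r)/(r+1)): C(27,1) = 27, C(27,2) = 351, C(27,3) = 2,925, C(27,4) = 17,550, C(27,5) = 80,730, C(27,6) = 296,010, C(27,7) = 888,030, C(27,8) = 2,220,075 ✓. So r = 8.

Answer: 8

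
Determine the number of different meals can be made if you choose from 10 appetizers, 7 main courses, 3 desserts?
By the multiplication principle: 10 × 7 × 3 = 210.
Final answer: 210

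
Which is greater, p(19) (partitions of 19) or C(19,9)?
C(19,9)

Solution: Pentagonal recurrence p(n) = p(n−1) + p(n−2) − p(n−5) − p(n−7) + …: p(19) = p(18) + p(17) − p(14) − p(12) + p(7) + p(4) = 385 + 297 − 135 − 77 + 15 + 5 = 490; C(19,9) = 92,378.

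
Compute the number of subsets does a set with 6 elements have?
64
Each element can be included or excluded: 2^6 = 64.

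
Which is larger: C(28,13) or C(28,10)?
C(28,13)

C(28,13)=37,442,160, C(28,10)=13,123,110.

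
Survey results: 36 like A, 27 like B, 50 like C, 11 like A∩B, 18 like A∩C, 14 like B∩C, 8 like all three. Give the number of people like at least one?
78
|A∪B∪C| = 36+27+50-11-18-14+8 = 78.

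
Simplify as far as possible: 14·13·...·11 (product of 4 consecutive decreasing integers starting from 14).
24,024
This is P(14,4) = 14!/(10)! = 24,024.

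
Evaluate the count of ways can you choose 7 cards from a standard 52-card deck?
C(52,7) = 133,784,560.

Answer: 133,784,560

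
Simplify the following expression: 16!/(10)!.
5,765,760

Reasoning: This equals 16×15×...×11 = 5,765,760.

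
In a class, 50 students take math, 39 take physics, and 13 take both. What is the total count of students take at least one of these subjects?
|A∪B| = |A|+|B|-|A∩B| = 50+39-13 = 76.
Final answer: 76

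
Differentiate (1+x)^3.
3(1+x)^2

Working:
Using the power rule: d/dx (1+x)^3 = 3(1+x)^{2}.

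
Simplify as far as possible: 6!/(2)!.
360
This equals 6×5×...×3 = 360.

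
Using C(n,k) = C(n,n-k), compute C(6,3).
C(6,3) = C(6,3) = 20.

Answer: 20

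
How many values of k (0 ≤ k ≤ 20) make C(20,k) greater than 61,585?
7

Explanation: Row 20 is unimodal and symmetric about k=20/2. C(20,6)=38,760 ≤ 61,585; C(20,7)=77,520 > 61,585; by symmetry C(20,k) > 61,585 for k = 7..13. That's 13 - 7 + 1 = 7 values.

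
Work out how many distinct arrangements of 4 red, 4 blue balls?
70

Working:
Multinomial: 8!/(4! × 4!) = 70.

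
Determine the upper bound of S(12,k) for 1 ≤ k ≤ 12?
Row S(12,k) for k = 1..12 (via S(n,k) = k·S(n−1,k) + S(n−1,k−1)): 1, 2,047, 86,526, 611,501, 1,379,400, 1,323,652, 627,396, 159,027, 22,275, 1,705, 66, 1. The row is unimodal; maximum at k = 5: 1,379,400.
Final answer: 1,379,400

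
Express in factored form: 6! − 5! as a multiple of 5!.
5 × 5! = 600

Solution: 6! − 5! = 6·5! − 5! = (6 − 1)·5! = 5 × 5! = 600.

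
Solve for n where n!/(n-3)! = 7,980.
21
n!/(n-3)! = n×(n-1)×(n-2), a product of 3 consecutive integers ≈ (n−1)^3. 7,980^(1/3) + 1 ≈ 21.0; check n = 21: 21×20×19 = 7,980 ✓. So n = 21.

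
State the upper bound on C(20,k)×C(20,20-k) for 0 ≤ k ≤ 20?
34,134,779,536

C(20,k)·C(20,20-k) = C(20,k)², maximised at the centre k = 10: C(20,10)² = 34,134,779,536.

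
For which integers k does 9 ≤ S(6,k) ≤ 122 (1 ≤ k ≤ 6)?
2, 3, 4, 5

Explanation: S(6,1)=1; S(6,2)=31; S(6,3)=90; S(6,4)=65; S(6,5)=15; S(6,6)=1. So valid k = 2, 3, 4, 5.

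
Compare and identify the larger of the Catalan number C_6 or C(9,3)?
C_6

Explanation: C_6 = C(12,6)/(6+1) = 924/7 = 132; C(9,3) = 84.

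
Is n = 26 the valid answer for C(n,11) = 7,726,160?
Yes

Working:
C(26,11) = 26·25·24·23·22·21·20·19·18·17·16/11! = 308,403,583,488,000/39,916,800 = 7,726,160, which equals 7,726,160.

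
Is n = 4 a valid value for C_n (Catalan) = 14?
Yes

Reasoning: C_4 = C(8,4)/(4+1) = 70/5 = 14, which equals 14.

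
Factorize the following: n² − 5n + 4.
Seek roots whose sum is 5 and product is 4: (1, 4). So n² − 5n + 4 = (n − 1)(n − 4).
Final answer: (n − 1)(n − 4)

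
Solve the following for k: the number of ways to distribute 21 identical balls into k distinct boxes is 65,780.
6
Stars and bars: the count is C(21+k−1, k−1), increasing in k. k=4: C(24,3) = 2,024, k=5: C(25,4) = 12,650, k=6: C(26,5) = 65,780 ✓. So k = 6.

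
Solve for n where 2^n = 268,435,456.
28

Reasoning: 268,435,456 = 1,024 × 1,024 × 256 = 2^10 × 2^10 × 2^8 = 2^28, so n = 28.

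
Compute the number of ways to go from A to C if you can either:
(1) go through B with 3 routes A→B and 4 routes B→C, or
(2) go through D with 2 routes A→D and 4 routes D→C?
20

Route via B: 3×4=12. Route via D: 2×4=8. Total: 20.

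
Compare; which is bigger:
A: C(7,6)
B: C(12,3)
B

Explanation: A=C(7,6)=7, B=C(12,3)=220.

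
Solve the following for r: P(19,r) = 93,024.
P(19,r) = 19·18·…·(19−r+1), a product of r factors. Multiplying down from 19: 19 = 19; 19·18 = 342; 19·18·17 = 5,814; 19·18·17·16 = 93,024 ✓ (4 factors). So r = 4.
Final answer: 4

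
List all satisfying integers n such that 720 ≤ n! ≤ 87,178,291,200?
6, 7, 8, 9, 10, 11, 12, 13, 14

n! is strictly increasing; 6! = 720 and 14! = 87,178,291,200, so valid n = 6, 7, 8, 9, 10, 11, 12, 13, 14.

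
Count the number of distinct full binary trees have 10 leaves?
4,862

Working:
Using the Catalan number formula: C_n = C(2n, n) / (n+1)
C_9 = C(18, 9) / (9+1)
     = 48620 / 10
     = 4,862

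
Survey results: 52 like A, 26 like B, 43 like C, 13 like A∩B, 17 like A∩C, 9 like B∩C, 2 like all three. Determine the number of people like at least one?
84

|A∪B∪C| = 52+26+43-13-17-9+2 = 84.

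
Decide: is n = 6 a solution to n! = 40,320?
No
6! = 6·5! = 6·120 = 720, which does not equal 40,320.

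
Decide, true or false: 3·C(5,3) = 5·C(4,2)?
True

Solution: Absorption identity k·C(n,k) = n·C(n-1,k-1). LHS = 3·10 = 30; RHS = 5·6 = 30.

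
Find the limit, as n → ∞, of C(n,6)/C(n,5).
∞

Working:
C(n,6)/C(n,5) = (n-5)/6 → ∞ as n → ∞.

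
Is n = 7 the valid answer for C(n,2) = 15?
C(7,2) = 7·6/2! = 42/2 = 21, which does not equal 15.
Final answer: No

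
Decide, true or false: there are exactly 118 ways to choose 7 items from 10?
False

Working:
C(10,7) = 120 ≠ 118.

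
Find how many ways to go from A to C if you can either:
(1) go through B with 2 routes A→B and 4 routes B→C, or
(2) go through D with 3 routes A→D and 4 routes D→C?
20

Working:
Route via B: 2×4=8. Route via D: 3×4=12. Total: 20.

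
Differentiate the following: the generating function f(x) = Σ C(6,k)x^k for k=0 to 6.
Σ k·C(6,k)x^(k-1) for k=1 to 6

Reasoning: Term-by-term differentiation gives Σ k·C(6,k)x^{k-1} for k=1 to 6.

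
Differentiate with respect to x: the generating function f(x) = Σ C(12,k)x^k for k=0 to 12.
Σ k·C(12,k)x^(k-1) for k=1 to 12
Term-by-term differentiation gives Σ k·C(12,k)x^{k-1} for k=1 to 12.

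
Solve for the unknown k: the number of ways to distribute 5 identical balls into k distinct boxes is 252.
6

Explanation: Stars and bars: the count is C(5+k−1, k−1), increasing in k. k=4: C(8,3) = 56, k=5: C(9,4) = 126, k=6: C(10,5) = 252 ✓. So k = 6.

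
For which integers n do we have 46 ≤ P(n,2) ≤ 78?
8, 9
P(7,2)=42; P(8,2)=56; P(9,2)=72; P(10,2)=90. So valid n = 8, 9.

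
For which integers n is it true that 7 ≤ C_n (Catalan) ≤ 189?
C_3=5; C_4=14; C_5=42; C_6=132; C_7=429. So valid n = 4, 5, 6.
Final answer: 4, 5, 6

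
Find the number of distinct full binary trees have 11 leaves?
16,796

Reasoning: Using the Catalan number formula: C_n = C(2n, n) / (n+1)
C_10 = C(20, 10) / (10+1)
     = 184756 / 11
     = 16,796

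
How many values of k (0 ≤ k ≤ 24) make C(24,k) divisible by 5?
0

Reasoning: Checking C(24,k) mod 5 for k = 0..24: none are divisible by 5. Count = 0.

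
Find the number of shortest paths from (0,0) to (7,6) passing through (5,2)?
315

Reasoning: To (5,2): C(7,5)=21. From there: C(6,2)=15. Total: 315.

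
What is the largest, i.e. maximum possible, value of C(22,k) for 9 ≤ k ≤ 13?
C(22,k) is maximised at the centre of the row: C(22,11) = 705,432.

Answer: 705,432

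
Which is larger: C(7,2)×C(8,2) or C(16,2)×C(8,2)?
C(16,2)×C(8,2)

Reasoning: C(7,2)×C(8,2)=588, C(16,2)×C(8,2)=3,360.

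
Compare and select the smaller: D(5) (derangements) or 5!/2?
D(5)

Working:
D(5) = (5-1)·[D(4) + D(3)] = 4·[9 + 2] = 44; 5!/2 = 120/2 = 60.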